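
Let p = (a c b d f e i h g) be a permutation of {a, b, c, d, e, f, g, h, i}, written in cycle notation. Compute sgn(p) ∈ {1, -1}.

1

The cycle lengths are 9.
A cycle of length ℓ contributes ℓ−1 transpositions, so p is a product of 8 transpositions — even.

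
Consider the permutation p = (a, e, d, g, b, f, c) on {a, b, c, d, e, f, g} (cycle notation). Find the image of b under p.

f

In the cycle (a, e, d, g, b, f, c), b is followed by f, so p(b) = f.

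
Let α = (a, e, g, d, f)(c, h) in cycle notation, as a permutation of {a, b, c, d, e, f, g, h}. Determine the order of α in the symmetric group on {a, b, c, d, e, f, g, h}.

The disjoint cycles have lengths 5, 2, 1.
Since disjoint cycles commute, ord(α) = lcm(5, 2) = 10.

10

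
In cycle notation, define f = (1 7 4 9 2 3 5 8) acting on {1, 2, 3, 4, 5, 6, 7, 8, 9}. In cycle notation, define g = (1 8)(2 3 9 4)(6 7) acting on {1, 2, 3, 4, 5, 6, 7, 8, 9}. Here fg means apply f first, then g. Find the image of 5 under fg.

(fg)(5) = g(f(5)). f(5) = 8, then g(8) = 1. So (fg)(5) = 1.

1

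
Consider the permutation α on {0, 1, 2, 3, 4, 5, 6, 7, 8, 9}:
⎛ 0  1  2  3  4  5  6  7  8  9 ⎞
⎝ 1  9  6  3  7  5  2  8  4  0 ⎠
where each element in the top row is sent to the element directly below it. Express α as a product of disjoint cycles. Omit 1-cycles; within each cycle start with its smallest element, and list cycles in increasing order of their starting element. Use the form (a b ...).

From 0: 0 → 1 → 9 → 0, closing the cycle (0 1 9).
Continuing from each remaining unvisited element yields (0 1 9)(2 6)(4 7 8).

(0 1 9)(2 6)(4 7 8)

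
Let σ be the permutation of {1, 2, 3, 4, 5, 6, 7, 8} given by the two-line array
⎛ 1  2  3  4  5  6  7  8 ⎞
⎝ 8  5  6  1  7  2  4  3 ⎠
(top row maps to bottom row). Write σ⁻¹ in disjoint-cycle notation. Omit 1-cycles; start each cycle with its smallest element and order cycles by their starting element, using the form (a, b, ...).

First write σ in disjoint cycles: (1, 8, 3, 6, 2, 5, 7, 4).
Reversing each cycle (and rotating so the smallest element leads) gives σ⁻¹ = (1, 4, 7, 5, 2, 6, 3, 8).

(1, 4, 7, 5, 2, 6, 3, 8)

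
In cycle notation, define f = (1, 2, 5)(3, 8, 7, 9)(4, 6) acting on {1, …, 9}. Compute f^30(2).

2

2 lies in the 3-cycle (1, 2, 5).
Powers repeat with period 3 on this cycle, and 30 mod 3 = 0, so f^30(2) = f^0(2).
So f^30(2) = 2.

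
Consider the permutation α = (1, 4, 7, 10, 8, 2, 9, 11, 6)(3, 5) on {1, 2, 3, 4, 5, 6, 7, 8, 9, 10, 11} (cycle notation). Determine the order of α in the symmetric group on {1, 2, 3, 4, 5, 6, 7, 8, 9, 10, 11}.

The disjoint cycles have lengths 9, 2.
Since disjoint cycles commute, ord(α) = lcm(9, 2) = 18.

18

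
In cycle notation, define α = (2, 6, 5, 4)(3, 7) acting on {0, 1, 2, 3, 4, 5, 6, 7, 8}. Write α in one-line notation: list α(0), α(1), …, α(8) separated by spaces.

Each element maps to the next entry in its cycle (wrapping to the front): 0↦0, 1↦1, 2↦6, 3↦7, 4↦2, 5↦4, 6↦5, 7↦3, 8↦8.
Listing these in domain order gives 0 1 6 7 2 4 5 3 8.

0 1 6 7 2 4 5 3 8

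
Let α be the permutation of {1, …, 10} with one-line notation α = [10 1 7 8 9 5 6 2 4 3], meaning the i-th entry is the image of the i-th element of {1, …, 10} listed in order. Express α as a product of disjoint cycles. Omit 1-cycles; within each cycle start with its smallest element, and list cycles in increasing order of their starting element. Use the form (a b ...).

(1 10 3 7 6 5 9 4 8 2)

Start at 1 and follow images: 1 → 10 → 3 → 7 → 6 → 5 → 9 → 4 → 8 → 2 → 1, giving the cycle (1 10 3 7 6 5 9 4 8 2).
Repeating from the next unused element and collecting all non-trivial cycles gives (1 10 3 7 6 5 9 4 8 2).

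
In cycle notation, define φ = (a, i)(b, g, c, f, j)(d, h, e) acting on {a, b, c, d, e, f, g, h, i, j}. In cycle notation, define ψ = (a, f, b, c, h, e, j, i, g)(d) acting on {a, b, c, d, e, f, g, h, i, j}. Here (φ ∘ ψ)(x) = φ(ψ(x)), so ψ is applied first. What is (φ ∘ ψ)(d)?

h

ψ(d) = d, then φ(d) = h; composing gives (φ ∘ ψ)(d) = h.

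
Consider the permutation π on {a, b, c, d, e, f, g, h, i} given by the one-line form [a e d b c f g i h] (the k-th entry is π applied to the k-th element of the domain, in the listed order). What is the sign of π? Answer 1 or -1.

1

In disjoint-cycle form the cycle lengths are 4, 2, 1, 1, 1.
A cycle is odd iff its length is even; π has 2 even-length cycles, so sgn(π) = (−1)^2 and π is even.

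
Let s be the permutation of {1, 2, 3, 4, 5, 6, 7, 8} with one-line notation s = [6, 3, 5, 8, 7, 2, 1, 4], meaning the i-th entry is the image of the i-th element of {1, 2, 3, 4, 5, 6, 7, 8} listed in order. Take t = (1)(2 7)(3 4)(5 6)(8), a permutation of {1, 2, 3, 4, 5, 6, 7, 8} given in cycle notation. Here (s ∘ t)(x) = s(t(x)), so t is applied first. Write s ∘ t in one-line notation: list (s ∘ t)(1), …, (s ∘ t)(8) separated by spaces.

(s ∘ t)(x) = s(t(x)). Computing each image: s(t(1)) = s(1) = 6, s(t(2)) = s(7) = 1, s(t(3)) = s(4) = 8, s(t(4)) = s(3) = 5, s(t(5)) = s(6) = 2, s(t(6)) = s(5) = 7, s(t(7)) = s(2) = 3, s(t(8)) = s(8) = 4.
Hence s ∘ t = [6 1 8 5 2 7 3 4].

6 1 8 5 2 7 3 4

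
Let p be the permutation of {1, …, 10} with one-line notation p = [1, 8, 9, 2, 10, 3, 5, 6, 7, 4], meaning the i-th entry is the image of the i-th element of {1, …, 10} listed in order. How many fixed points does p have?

1

The fixed points (elements with p(x) = x) are {1}, so there is 1.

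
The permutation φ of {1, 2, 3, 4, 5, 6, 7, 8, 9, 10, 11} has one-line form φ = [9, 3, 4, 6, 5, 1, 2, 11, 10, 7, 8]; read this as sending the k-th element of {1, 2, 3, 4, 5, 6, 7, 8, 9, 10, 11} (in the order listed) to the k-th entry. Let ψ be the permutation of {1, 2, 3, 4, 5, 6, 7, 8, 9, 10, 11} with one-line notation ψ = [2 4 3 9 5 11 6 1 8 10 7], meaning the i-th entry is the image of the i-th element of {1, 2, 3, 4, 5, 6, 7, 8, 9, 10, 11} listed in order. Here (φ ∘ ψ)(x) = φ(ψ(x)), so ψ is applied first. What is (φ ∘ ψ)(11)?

2

(φ ∘ ψ)(11) = φ(ψ(11)). ψ(11) = 7, then φ(7) = 2. So (φ ∘ ψ)(11) = 2.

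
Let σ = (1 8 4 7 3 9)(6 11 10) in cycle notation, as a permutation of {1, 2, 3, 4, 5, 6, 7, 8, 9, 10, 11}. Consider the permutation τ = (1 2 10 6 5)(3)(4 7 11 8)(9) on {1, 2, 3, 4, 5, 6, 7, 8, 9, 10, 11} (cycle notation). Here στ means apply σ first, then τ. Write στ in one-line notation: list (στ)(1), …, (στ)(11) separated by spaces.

(στ)(x) = τ(σ(x)). Computing each image: τ(σ(1)) = τ(8) = 4, τ(σ(2)) = τ(2) = 10, τ(σ(3)) = τ(9) = 9, τ(σ(4)) = τ(7) = 11, τ(σ(5)) = τ(5) = 1, τ(σ(6)) = τ(11) = 8, τ(σ(7)) = τ(3) = 3, τ(σ(8)) = τ(4) = 7, τ(σ(9)) = τ(1) = 2, τ(σ(10)) = τ(6) = 5, τ(σ(11)) = τ(10) = 6.
Hence στ = [4 10 9 11 1 8 3 7 2 5 6].

4 10 9 11 1 8 3 7 2 5 6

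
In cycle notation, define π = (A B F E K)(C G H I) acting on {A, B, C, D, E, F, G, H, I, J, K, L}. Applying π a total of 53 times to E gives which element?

E lies in the 5-cycle (A B F E K).
Since the cycle has length 5, π^53 acts on it the same as π^3 (53 mod 5 = 3).
Stepping 3 places around the cycle: E → K → A → B.

B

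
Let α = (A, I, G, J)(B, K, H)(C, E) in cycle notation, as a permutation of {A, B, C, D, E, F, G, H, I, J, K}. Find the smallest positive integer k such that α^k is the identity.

12

The cycle type of α is (4, 3, 2, 1, 1).
Since disjoint cycles commute, ord(α) = lcm(4, 3, 2) = 12.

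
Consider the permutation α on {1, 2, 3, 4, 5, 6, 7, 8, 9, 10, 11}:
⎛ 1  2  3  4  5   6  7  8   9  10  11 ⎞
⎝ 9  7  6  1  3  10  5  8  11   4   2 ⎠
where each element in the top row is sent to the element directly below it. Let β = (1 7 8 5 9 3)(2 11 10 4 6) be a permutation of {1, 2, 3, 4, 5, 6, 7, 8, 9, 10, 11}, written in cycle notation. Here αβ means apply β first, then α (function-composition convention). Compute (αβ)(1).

5

β(1) = 7, then α(7) = 5; composing gives (αβ)(1) = 5.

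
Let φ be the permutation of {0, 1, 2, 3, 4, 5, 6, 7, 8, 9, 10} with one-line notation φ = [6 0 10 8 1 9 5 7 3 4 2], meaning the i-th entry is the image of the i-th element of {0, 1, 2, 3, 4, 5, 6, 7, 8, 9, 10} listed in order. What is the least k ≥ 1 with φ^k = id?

6

Decomposing into disjoint cycles gives cycle lengths 6, 2, 2, 1.
Since disjoint cycles commute, ord(φ) = lcm(6, 2, 2) = 6.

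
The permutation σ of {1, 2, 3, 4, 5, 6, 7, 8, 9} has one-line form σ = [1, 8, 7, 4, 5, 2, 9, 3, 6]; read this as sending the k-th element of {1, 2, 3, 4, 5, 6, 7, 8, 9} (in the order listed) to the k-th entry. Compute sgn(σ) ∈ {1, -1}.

-1

In disjoint-cycle form the cycle lengths are 6, 1, 1, 1.
A cycle is odd iff its length is even; σ has 1 even-length cycle, so sgn(σ) = (−1)^1 and σ is odd.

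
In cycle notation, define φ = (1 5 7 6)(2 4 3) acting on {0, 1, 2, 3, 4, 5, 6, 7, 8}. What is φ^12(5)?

5

5 lies in the 4-cycle (1 5 7 6).
On a 4-cycle, φ^4 is the identity, so φ^12 = φ^0 there (12 ≡ 0 mod 4).
So φ^12(5) = 5.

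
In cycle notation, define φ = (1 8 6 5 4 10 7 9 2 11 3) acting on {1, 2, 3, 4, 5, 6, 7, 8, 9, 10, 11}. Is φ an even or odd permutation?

The cycle lengths are 11.
A cycle of length ℓ contributes ℓ−1 transpositions, so φ is a product of 10 transpositions — even.

even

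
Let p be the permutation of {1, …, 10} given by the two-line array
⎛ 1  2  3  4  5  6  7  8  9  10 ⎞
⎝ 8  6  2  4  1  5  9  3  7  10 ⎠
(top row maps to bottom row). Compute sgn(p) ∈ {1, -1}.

1

In disjoint-cycle form the cycle lengths are 6, 2, 1, 1.
A cycle is odd iff its length is even; p has 2 even-length cycles, so sgn(p) = (−1)^2 and p is even.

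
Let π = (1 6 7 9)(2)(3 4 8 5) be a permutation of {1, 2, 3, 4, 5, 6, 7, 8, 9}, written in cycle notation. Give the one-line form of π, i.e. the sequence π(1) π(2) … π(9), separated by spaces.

6 2 4 8 3 7 9 5 1

Each element maps to the next entry in its cycle (wrapping to the front): 1↦6, 2↦2, 3↦4, 4↦8, 5↦3, 6↦7, 7↦9, 8↦5, 9↦1.
So the one-line form is 6 2 4 8 3 7 9 5 1.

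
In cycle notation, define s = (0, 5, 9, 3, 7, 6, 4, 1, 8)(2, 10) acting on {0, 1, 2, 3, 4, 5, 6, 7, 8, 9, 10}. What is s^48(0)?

0 lies in the 9-cycle (0, 5, 9, 3, 7, 6, 4, 1, 8).
Powers repeat with period 9 on this cycle, and 48 mod 9 = 3, so s^48(0) = s^3(0).
Stepping 3 places around the cycle: 0 → 5 → 9 → 3.

3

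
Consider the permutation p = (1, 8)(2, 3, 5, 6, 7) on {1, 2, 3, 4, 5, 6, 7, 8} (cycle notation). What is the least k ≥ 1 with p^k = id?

10

The disjoint cycles have lengths 5, 2, 1.
The order of p is the least common multiple of its cycle lengths: lcm(5, 2) = 10.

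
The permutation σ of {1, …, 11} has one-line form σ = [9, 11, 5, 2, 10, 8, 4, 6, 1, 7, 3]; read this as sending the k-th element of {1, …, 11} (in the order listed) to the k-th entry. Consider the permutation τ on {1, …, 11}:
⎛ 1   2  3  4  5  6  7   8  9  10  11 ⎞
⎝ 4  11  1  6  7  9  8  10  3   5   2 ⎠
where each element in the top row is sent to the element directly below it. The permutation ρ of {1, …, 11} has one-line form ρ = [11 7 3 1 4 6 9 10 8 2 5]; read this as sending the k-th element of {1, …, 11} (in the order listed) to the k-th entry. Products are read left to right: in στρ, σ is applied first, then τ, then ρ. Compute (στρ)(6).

2

(στρ)(6) = ρ(τ(σ(6))). σ(6) = 8, then τ(8) = 10, then ρ(10) = 2, so the result is 2.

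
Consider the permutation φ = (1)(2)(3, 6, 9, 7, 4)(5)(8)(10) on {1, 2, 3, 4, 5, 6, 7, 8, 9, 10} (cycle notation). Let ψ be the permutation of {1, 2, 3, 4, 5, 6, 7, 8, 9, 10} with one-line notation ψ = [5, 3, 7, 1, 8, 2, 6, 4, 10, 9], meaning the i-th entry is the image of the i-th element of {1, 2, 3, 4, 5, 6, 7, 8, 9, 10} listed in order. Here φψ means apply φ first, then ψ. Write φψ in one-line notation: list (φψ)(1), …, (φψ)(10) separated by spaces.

5 3 2 7 8 10 1 4 6 9

(φψ)(x) = ψ(φ(x)). Computing each image: ψ(φ(1)) = ψ(1) = 5, ψ(φ(2)) = ψ(2) = 3, ψ(φ(3)) = ψ(6) = 2, ψ(φ(4)) = ψ(3) = 7, ψ(φ(5)) = ψ(5) = 8, ψ(φ(6)) = ψ(9) = 10, ψ(φ(7)) = ψ(4) = 1, ψ(φ(8)) = ψ(8) = 4, ψ(φ(9)) = ψ(7) = 6, ψ(φ(10)) = ψ(10) = 9.
Hence φψ = [5 3 2 7 8 10 1 4 6 9].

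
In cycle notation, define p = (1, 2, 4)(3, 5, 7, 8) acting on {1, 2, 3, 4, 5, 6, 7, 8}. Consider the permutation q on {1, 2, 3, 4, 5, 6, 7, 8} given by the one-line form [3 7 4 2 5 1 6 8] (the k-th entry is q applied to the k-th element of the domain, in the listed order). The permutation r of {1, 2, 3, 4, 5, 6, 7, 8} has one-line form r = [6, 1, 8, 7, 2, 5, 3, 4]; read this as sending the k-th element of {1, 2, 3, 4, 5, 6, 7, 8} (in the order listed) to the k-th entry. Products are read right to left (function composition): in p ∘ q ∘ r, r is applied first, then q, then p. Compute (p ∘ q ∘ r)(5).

8

Apply the permutations in order: r(5) = 2, then q(2) = 7, then p(7) = 8. So (p ∘ q ∘ r)(5) = 8.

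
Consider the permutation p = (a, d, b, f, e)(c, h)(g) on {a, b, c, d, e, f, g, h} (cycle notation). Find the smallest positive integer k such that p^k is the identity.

10

The cycle type of p is (5, 2, 1).
Since disjoint cycles commute, ord(p) = lcm(5, 2) = 10.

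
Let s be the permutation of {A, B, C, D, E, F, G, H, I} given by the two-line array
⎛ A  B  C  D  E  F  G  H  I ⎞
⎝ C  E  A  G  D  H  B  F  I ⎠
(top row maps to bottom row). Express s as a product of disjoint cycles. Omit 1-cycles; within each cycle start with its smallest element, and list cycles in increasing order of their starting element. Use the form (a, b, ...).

Start at A and follow images: A → C → A, giving the cycle (A, C).
Repeating from the next unused element and collecting all non-trivial cycles gives (A, C)(B, E, D, G)(F, H).

(A, C)(B, E, D, G)(F, H)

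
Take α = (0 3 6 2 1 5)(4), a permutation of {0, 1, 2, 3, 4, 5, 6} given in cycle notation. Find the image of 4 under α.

4

The 1-cycle (4) fixes 4, so α(4) = 4.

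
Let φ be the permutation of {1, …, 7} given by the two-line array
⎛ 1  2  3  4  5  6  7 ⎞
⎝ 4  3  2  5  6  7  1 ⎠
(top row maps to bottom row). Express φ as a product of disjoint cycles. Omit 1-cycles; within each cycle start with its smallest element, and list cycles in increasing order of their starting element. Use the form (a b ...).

Start at 1 and follow images: 1 → 4 → 5 → 6 → 7 → 1, giving the cycle (1 4 5 6 7).
Continuing from each remaining unvisited element yields (1 4 5 6 7)(2 3).

(1 4 5 6 7)(2 3)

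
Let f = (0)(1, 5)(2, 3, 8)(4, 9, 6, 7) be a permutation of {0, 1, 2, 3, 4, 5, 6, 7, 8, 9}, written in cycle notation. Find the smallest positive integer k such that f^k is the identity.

The cycle type of f is (4, 3, 2, 1).
Since disjoint cycles commute, ord(f) = lcm(4, 3, 2) = 12.

12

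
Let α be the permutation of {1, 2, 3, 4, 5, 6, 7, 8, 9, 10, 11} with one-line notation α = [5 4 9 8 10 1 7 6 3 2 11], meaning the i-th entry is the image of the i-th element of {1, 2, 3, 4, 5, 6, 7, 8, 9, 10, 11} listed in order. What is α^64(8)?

Tracing 8 → 6 → … returns to 8 after 7 steps, so 8 lies in a 7-cycle (1 5 10 2 4 8 6).
Since the cycle has length 7, α^64 acts on it the same as α^1 (64 mod 7 = 1).
Stepping 1 place around the cycle: 8 → 6.

6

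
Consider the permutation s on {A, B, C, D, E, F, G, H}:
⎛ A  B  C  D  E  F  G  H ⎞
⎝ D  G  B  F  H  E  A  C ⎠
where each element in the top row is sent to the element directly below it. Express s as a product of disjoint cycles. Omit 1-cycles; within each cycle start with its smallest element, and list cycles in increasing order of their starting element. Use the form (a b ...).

Start at A and follow images: A → D → F → E → H → C → B → G → A, giving the cycle (A D F E H C B G).
Repeating from the next unused element and collecting all non-trivial cycles gives (A D F E H C B G).

(A D F E H C B G)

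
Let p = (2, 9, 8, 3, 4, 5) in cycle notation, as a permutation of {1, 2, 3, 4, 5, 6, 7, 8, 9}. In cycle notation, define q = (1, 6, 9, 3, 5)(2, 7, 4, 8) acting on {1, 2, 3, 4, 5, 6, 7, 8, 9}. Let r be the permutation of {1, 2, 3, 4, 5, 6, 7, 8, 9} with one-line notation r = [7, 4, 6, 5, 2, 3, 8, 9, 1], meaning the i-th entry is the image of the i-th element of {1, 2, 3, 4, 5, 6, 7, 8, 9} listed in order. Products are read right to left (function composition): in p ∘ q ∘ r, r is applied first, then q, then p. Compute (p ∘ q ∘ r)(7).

(p ∘ q ∘ r)(7) = p(q(r(7))). r(7) = 8, then q(8) = 2, then p(2) = 9, so the result is 9.

9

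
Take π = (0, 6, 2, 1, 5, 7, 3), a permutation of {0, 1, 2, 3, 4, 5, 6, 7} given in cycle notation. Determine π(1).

5

Within (0, 6, 2, 1, 5, 7, 3), 1 ↦ 5.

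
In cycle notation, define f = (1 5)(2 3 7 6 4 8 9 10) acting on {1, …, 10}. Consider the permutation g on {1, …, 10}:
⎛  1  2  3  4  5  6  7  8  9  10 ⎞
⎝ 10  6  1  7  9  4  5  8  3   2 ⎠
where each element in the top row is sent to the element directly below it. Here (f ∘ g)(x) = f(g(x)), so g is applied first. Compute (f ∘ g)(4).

6

(f ∘ g)(4) = f(g(4)). g(4) = 7, then f(7) = 6. So (f ∘ g)(4) = 6.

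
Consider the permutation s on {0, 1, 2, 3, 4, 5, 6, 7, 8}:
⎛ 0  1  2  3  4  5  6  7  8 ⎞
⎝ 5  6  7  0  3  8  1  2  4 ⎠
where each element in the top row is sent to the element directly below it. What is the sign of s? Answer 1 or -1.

In disjoint-cycle form the cycle lengths are 5, 2, 2.
A cycle of length ℓ contributes ℓ−1 transpositions, so s is a product of 4 + 1 + 1 = 6 transpositions — even.

1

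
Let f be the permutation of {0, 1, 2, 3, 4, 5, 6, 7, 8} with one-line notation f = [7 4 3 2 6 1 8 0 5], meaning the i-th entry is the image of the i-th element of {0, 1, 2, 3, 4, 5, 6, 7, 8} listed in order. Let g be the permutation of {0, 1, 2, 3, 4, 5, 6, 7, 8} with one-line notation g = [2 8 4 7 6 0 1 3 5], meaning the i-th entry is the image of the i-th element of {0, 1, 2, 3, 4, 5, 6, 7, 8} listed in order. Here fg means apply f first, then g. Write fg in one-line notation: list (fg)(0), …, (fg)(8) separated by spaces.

3 6 7 4 1 8 5 2 0

For each element, apply f then g: 0 → 7 → 3; 1 → 4 → 6; 2 → 3 → 7; 3 → 2 → 4; 4 → 6 → 1; 5 → 1 → 8; 6 → 8 → 5; 7 → 0 → 2; 8 → 5 → 0.
So fg in one-line form is 3 6 7 4 1 8 5 2 0.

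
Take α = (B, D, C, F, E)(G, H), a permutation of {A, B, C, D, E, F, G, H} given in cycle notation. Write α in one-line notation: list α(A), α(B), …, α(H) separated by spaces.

A D F C B E H G

Image by image: A→A, B→D, C→F, D→C, E→B, F→E, G→H, H→G.
Listing these in domain order gives A D F C B E H G.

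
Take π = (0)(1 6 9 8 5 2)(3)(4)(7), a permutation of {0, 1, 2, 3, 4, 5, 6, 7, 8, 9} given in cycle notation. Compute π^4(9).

1

9 lies in the 6-cycle (1 6 9 8 5 2).
Advancing 4 steps from 9: 9 → 8 → 5 → 2 → 1.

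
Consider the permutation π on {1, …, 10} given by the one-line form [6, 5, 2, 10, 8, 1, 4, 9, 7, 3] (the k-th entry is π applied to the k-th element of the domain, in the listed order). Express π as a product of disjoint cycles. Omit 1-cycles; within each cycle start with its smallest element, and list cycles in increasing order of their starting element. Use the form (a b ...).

(1 6)(2 5 8 9 7 4 10 3)

Start at 1 and follow images: 1 → 6 → 1, giving the cycle (1 6).
Continuing from each remaining unvisited element yields (1 6)(2 5 8 9 7 4 10 3).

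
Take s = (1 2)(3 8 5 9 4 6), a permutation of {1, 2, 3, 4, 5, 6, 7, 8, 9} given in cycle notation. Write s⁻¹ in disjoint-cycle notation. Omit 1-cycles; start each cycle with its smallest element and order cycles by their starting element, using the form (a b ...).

(1 2)(3 6 4 9 5 8)

The inverse reverses each cycle.
Reversing each cycle of s and rotating so the smallest element leads gives (1 2)(3 6 4 9 5 8).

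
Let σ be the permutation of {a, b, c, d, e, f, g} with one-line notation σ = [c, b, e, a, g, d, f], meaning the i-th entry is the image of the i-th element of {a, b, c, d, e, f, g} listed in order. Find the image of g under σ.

g is element number 7 of the domain, and entry number 7 of the one-line form is f, so σ(g) = f.

f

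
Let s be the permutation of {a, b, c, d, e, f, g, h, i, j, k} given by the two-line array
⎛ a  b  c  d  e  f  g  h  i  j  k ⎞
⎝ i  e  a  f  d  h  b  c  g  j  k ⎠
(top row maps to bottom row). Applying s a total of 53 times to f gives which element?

Tracing f → h → … returns to f after 9 steps, so f lies in a 9-cycle (a, i, g, b, e, d, f, h, c).
Powers repeat with period 9 on this cycle, and 53 mod 9 = 8, so s^53(f) = s^8(f).
Stepping 8 places around the cycle: f → h → c → a → i → g → b → e → d.

d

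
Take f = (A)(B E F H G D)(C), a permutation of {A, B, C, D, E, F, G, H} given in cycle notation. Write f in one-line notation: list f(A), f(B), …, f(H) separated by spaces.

A E C B F H D G

Each element maps to the next entry in its cycle (wrapping to the front): A→A, B→E, C→C, D→B, E→F, F→H, G→D, H→G.
So the one-line form is A E C B F H D G.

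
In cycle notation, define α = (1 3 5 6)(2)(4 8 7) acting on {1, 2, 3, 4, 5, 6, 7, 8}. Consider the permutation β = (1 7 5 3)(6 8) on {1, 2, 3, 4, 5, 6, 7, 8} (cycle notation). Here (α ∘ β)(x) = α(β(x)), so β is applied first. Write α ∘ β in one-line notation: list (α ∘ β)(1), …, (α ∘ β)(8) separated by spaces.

(α ∘ β)(x) = α(β(x)). Computing each image: α(β(1)) = α(7) = 4, α(β(2)) = α(2) = 2, α(β(3)) = α(1) = 3, α(β(4)) = α(4) = 8, α(β(5)) = α(3) = 5, α(β(6)) = α(8) = 7, α(β(7)) = α(5) = 6, α(β(8)) = α(6) = 1.
Hence α ∘ β = [4 2 3 8 5 7 6 1].

4 2 3 8 5 7 6 1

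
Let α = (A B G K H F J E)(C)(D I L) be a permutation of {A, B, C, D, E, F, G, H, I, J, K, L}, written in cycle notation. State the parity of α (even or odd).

The cycle lengths are 8, 3, 1.
A cycle is odd iff its length is even; α has 1 even-length cycle, so sgn(α) = (−1)^1 and α is odd.

odd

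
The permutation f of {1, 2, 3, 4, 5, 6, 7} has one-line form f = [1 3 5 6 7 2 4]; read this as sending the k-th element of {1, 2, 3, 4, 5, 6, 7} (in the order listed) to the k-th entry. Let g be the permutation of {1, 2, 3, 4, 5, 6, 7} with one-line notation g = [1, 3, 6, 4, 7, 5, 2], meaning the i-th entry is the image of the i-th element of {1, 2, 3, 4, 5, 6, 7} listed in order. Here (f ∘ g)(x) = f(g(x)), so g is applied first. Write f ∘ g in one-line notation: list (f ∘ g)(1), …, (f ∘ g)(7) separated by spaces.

1 5 2 6 4 7 3

(f ∘ g)(x) = f(g(x)). Computing each image: f(g(1)) = f(1) = 1, f(g(2)) = f(3) = 5, f(g(3)) = f(6) = 2, f(g(4)) = f(4) = 6, f(g(5)) = f(7) = 4, f(g(6)) = f(5) = 7, f(g(7)) = f(2) = 3.
Hence f ∘ g = [1 5 2 6 4 7 3].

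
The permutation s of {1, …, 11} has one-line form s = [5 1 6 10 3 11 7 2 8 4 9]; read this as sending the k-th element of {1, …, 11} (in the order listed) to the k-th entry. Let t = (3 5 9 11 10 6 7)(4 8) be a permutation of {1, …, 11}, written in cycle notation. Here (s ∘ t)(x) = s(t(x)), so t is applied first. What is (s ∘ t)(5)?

8

(s ∘ t)(5) = s(t(5)). t(5) = 9, then s(9) = 8. So (s ∘ t)(5) = 8.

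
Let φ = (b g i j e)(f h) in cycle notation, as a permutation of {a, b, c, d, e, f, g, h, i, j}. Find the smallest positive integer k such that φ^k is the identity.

The cycle type of φ is (5, 2, 1, 1, 1).
Since disjoint cycles commute, ord(φ) = lcm(5, 2) = 10.

10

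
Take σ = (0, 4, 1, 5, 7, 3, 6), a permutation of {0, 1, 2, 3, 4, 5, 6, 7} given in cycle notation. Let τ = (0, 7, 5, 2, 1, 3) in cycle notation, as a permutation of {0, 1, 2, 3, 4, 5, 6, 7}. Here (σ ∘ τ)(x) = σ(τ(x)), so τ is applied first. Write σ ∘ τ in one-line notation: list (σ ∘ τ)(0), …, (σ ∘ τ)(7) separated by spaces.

3 6 5 4 1 2 0 7

For each element, apply τ then σ: 0 → 7 → 3; 1 → 3 → 6; 2 → 1 → 5; 3 → 0 → 4; 4 → 4 → 1; 5 → 2 → 2; 6 → 6 → 0; 7 → 5 → 7.
So σ ∘ τ in one-line form is 3 6 5 4 1 2 0 7.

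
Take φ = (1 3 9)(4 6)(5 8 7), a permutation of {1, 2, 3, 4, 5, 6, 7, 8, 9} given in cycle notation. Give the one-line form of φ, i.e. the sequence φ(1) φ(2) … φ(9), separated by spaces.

Image by image: 1↦3, 2↦2, 3↦9, 4↦6, 5↦8, 6↦4, 7↦5, 8↦7, 9↦1.
So the one-line form is 3 2 9 6 8 4 5 7 1.

3 2 9 6 8 4 5 7 1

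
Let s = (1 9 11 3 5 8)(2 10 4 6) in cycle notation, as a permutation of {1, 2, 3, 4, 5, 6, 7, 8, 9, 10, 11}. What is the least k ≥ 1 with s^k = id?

The disjoint cycles have lengths 6, 4, 1.
The order is lcm(6, 4) = 12.

12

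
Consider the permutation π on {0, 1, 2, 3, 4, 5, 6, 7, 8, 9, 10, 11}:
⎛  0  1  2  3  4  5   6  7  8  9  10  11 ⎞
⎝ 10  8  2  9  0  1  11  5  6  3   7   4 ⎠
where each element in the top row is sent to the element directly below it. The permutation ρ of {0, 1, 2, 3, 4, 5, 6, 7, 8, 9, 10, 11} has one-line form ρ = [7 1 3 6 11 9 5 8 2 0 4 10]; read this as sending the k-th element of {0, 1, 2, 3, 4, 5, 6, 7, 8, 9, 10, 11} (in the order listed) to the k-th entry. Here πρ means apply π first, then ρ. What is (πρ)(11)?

First apply π: π(11) = 4, then ρ(4) = 11. Thus (πρ)(11) = 11.

11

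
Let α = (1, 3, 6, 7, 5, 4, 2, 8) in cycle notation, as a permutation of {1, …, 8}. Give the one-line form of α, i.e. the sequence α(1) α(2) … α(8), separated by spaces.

3 8 6 2 4 7 5 1

Image by image: 1↦3, 2↦8, 3↦6, 4↦2, 5↦4, 6↦7, 7↦5, 8↦1.
So the one-line form is 3 8 6 2 4 7 5 1.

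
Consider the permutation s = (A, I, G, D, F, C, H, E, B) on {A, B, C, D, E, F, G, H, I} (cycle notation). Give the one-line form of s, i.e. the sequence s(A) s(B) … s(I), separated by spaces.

I A H F B C D E G

Image by image: A→I, B→A, C→H, D→F, E→B, F→C, G→D, H→E, I→G.
Listing these in domain order gives I A H F B C D E G.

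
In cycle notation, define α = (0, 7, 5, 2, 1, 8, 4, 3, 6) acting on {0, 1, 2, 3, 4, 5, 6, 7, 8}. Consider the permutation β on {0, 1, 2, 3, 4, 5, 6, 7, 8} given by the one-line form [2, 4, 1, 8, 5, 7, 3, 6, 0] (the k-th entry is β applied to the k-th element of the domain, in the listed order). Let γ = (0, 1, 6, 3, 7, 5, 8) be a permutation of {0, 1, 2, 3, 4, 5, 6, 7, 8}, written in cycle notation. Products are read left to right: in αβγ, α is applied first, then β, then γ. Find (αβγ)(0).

3

(αβγ)(0) = γ(β(α(0))). α(0) = 7, then β(7) = 6, then γ(6) = 3, so the result is 3.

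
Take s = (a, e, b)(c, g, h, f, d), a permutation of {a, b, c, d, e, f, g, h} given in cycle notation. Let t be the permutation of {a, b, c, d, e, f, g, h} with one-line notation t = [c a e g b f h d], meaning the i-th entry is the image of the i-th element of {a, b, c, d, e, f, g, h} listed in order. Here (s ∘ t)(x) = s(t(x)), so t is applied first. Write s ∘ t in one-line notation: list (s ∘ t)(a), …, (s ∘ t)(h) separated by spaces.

Chase each element through t then s: a → c → g; b → a → e; c → e → b; d → g → h; e → b → a; f → f → d; g → h → f; h → d → c.
Collecting the images, s ∘ t = [g e b h a d f c].

g e b h a d f c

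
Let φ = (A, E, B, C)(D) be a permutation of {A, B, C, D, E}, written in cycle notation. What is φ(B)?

C

B appears in (A, E, B, C); the next entry (wrapping around) is C.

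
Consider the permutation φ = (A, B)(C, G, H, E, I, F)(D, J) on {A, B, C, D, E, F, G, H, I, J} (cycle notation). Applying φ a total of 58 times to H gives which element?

C

H lies in the 6-cycle (C, G, H, E, I, F).
Since the cycle has length 6, φ^58 acts on it the same as φ^4 (58 mod 6 = 4).
Advancing 4 steps from H: H → E → I → F → C.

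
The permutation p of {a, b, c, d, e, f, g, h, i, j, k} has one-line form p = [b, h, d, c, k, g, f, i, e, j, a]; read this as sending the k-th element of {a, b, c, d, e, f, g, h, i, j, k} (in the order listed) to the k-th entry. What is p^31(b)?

Tracing b → h → … returns to b after 6 steps, so b lies in a 6-cycle (a, b, h, i, e, k).
On a 6-cycle, p^6 is the identity, so p^31 = p^1 there (31 ≡ 1 mod 6).
Advancing 1 step from b: b → h.

h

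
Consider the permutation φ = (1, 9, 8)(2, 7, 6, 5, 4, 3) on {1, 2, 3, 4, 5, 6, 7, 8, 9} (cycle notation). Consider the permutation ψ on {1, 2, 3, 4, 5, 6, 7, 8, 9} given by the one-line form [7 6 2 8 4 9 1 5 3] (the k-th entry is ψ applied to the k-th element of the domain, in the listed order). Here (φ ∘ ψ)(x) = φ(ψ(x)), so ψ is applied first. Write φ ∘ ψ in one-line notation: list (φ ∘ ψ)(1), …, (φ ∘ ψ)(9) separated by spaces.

6 5 7 1 3 8 9 4 2

Chase each element through ψ then φ: 1 → 7 → 6; 2 → 6 → 5; 3 → 2 → 7; 4 → 8 → 1; 5 → 4 → 3; 6 → 9 → 8; 7 → 1 → 9; 8 → 5 → 4; 9 → 3 → 2.
Collecting the images, φ ∘ ψ = [6 5 7 1 3 8 9 4 2].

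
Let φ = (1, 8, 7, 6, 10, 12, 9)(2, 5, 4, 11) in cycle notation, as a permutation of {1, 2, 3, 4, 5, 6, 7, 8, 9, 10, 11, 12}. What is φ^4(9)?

6

9 lies in the 7-cycle (1, 8, 7, 6, 10, 12, 9).
Stepping 4 places around the cycle: 9 → 1 → 8 → 7 → 6.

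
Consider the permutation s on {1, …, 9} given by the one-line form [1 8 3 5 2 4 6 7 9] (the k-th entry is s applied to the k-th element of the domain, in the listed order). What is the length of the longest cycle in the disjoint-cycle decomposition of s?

Decomposing into disjoint cycles gives (2, 8, 7, 6, 4, 5); the longest has length 6.

6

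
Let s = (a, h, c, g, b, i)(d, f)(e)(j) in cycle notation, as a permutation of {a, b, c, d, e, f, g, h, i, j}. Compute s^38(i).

h

i lies in the 6-cycle (a, h, c, g, b, i).
On a 6-cycle, s^6 is the identity, so s^38 = s^2 there (38 ≡ 2 mod 6).
Advancing 2 steps from i: i → a → h.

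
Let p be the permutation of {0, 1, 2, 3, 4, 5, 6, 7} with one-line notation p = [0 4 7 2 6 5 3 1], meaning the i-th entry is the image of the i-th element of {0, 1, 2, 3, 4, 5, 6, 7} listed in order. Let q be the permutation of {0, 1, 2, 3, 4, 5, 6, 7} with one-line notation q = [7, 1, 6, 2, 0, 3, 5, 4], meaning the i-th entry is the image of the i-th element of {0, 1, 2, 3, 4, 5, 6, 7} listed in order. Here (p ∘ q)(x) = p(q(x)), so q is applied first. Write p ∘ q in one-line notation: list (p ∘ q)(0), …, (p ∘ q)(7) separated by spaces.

1 4 3 7 0 2 5 6

For each element, apply q then p: 0 → 7 → 1; 1 → 1 → 4; 2 → 6 → 3; 3 → 2 → 7; 4 → 0 → 0; 5 → 3 → 2; 6 → 5 → 5; 7 → 4 → 6.
Collecting the images, p ∘ q = [1 4 3 7 0 2 5 6].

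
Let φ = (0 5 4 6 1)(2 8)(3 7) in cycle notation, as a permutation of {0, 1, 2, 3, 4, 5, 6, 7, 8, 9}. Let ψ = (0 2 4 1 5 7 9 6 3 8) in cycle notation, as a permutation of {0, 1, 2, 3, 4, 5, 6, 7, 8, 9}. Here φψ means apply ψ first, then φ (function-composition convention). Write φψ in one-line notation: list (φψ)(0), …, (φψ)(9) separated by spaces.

(φψ)(x) = φ(ψ(x)). Computing each image: φ(ψ(0)) = φ(2) = 8, φ(ψ(1)) = φ(5) = 4, φ(ψ(2)) = φ(4) = 6, φ(ψ(3)) = φ(8) = 2, φ(ψ(4)) = φ(1) = 0, φ(ψ(5)) = φ(7) = 3, φ(ψ(6)) = φ(3) = 7, φ(ψ(7)) = φ(9) = 9, φ(ψ(8)) = φ(0) = 5, φ(ψ(9)) = φ(6) = 1.
Hence φψ = [8 4 6 2 0 3 7 9 5 1].

8 4 6 2 0 3 7 9 5 1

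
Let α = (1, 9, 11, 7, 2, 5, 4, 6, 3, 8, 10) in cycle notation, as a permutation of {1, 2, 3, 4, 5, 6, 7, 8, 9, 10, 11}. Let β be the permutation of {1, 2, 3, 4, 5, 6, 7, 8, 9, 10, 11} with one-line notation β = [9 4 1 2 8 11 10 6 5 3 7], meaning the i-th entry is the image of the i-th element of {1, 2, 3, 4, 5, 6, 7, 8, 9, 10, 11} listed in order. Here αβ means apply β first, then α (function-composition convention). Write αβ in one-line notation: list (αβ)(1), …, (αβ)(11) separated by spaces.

(αβ)(x) = α(β(x)). Computing each image: α(β(1)) = α(9) = 11, α(β(2)) = α(4) = 6, α(β(3)) = α(1) = 9, α(β(4)) = α(2) = 5, α(β(5)) = α(8) = 10, α(β(6)) = α(11) = 7, α(β(7)) = α(10) = 1, α(β(8)) = α(6) = 3, α(β(9)) = α(5) = 4, α(β(10)) = α(3) = 8, α(β(11)) = α(7) = 2.
Hence αβ = [11 6 9 5 10 7 1 3 4 8 2].

11 6 9 5 10 7 1 3 4 8 2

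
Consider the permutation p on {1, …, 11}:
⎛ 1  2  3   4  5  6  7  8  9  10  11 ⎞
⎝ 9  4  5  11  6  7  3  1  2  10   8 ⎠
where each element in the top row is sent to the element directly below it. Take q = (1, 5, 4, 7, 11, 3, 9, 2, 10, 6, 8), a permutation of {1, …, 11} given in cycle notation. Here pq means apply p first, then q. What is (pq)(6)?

p(6) = 7, then q(7) = 11; composing gives (pq)(6) = 11.

11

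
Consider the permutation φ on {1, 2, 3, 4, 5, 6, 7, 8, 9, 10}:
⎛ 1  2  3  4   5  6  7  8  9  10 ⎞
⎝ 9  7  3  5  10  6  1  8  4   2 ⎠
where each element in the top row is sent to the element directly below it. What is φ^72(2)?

1

Tracing 2 → 7 → … returns to 2 after 7 steps, so 2 lies in a 7-cycle (1, 9, 4, 5, 10, 2, 7).
Since the cycle has length 7, φ^72 acts on it the same as φ^2 (72 mod 7 = 2).
Advancing 2 steps from 2: 2 → 7 → 1.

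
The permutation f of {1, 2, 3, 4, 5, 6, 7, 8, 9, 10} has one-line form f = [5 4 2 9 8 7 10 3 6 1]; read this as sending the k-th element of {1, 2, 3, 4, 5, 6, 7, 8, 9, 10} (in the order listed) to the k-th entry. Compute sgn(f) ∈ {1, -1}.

-1

In disjoint-cycle form the cycle lengths are 10.
A cycle is odd iff its length is even; f has 1 even-length cycle, so sgn(f) = (−1)^1 and f is odd.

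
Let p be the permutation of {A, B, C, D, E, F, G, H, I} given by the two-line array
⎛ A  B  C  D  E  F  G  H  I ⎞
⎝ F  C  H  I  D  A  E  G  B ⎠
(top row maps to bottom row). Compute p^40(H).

B

Tracing H → G → … returns to H after 7 steps, so H lies in a 7-cycle (B C H G E D I).
Powers repeat with period 7 on this cycle, and 40 mod 7 = 5, so p^40(H) = p^5(H).
Stepping 5 places around the cycle: H → G → E → D → I → B.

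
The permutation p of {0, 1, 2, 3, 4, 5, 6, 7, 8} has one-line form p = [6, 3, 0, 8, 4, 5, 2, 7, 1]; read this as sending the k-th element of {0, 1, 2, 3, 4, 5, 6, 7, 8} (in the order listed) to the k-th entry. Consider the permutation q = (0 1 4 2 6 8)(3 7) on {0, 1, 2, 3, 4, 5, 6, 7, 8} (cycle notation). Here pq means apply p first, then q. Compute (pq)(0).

8

First apply p: p(0) = 6, then q(6) = 8. Thus (pq)(0) = 8.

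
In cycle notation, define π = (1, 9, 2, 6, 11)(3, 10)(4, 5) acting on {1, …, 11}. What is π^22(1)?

1 lies in the 5-cycle (1, 9, 2, 6, 11).
Since the cycle has length 5, π^22 acts on it the same as π^2 (22 mod 5 = 2).
Advancing 2 steps from 1: 1 → 9 → 2.

2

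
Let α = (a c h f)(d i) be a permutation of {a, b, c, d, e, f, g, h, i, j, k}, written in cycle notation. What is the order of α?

The cycle type of α is (4, 2, 1, 1, 1, 1, 1).
The order is lcm(4, 2) = 4.

4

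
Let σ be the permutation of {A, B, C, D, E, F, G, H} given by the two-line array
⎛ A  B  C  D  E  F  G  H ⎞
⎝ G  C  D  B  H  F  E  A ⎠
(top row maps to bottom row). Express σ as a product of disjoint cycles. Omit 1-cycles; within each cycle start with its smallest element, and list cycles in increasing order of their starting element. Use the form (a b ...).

(A G E H)(B C D)

Start at A and follow images: A → G → E → H → A, giving the cycle (A G E H).
Continuing from each remaining unvisited element yields (A G E H)(B C D).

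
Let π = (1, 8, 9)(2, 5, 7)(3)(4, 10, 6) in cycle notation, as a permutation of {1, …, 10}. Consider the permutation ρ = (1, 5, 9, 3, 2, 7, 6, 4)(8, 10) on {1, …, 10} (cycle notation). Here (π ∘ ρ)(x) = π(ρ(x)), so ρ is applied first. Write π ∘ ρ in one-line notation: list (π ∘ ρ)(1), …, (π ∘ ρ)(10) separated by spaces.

(π ∘ ρ)(x) = π(ρ(x)). Computing each image: π(ρ(1)) = π(5) = 7, π(ρ(2)) = π(7) = 2, π(ρ(3)) = π(2) = 5, π(ρ(4)) = π(1) = 8, π(ρ(5)) = π(9) = 1, π(ρ(6)) = π(4) = 10, π(ρ(7)) = π(6) = 4, π(ρ(8)) = π(10) = 6, π(ρ(9)) = π(3) = 3, π(ρ(10)) = π(8) = 9.
Hence π ∘ ρ = [7 2 5 8 1 10 4 6 3 9].

7 2 5 8 1 10 4 6 3 9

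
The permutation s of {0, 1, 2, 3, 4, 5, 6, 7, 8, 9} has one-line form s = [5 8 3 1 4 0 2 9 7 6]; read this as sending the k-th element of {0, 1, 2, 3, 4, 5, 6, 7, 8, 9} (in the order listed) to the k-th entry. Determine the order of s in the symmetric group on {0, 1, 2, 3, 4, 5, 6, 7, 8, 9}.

Decomposing into disjoint cycles gives cycle lengths 7, 2, 1.
Since disjoint cycles commute, ord(s) = lcm(7, 2) = 14.

14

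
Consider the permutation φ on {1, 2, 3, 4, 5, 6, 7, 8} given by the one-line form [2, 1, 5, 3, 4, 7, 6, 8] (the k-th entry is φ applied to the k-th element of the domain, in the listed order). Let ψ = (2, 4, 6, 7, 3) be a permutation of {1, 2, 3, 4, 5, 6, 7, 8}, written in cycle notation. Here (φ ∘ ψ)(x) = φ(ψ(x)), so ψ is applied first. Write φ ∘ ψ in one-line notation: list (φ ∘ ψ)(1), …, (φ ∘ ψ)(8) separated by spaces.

2 3 1 7 4 6 5 8

(φ ∘ ψ)(x) = φ(ψ(x)). Computing each image: φ(ψ(1)) = φ(1) = 2, φ(ψ(2)) = φ(4) = 3, φ(ψ(3)) = φ(2) = 1, φ(ψ(4)) = φ(6) = 7, φ(ψ(5)) = φ(5) = 4, φ(ψ(6)) = φ(7) = 6, φ(ψ(7)) = φ(3) = 5, φ(ψ(8)) = φ(8) = 8.
Hence φ ∘ ψ = [2 3 1 7 4 6 5 8].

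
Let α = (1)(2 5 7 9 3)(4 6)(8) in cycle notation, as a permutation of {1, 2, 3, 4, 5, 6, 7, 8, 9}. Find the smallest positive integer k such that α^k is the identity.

The cycle type of α is (5, 2, 1, 1).
The order is lcm(5, 2) = 10.

10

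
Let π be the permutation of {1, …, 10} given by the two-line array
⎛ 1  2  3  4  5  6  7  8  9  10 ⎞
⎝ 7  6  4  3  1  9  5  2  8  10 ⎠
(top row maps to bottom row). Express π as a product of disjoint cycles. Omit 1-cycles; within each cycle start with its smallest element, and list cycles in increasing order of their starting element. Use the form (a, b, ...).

(1, 7, 5)(2, 6, 9, 8)(3, 4)

From 1: 1 → 7 → 5 → 1, closing the cycle (1, 7, 5).
Continuing from each remaining unvisited element yields (1, 7, 5)(2, 6, 9, 8)(3, 4).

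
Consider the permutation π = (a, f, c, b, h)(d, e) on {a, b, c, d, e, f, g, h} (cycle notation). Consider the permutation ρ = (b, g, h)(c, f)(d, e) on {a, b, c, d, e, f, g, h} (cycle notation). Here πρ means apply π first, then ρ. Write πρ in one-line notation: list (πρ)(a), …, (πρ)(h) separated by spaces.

c b g d e f h a

(πρ)(x) = ρ(π(x)). Computing each image: ρ(π(a)) = ρ(f) = c, ρ(π(b)) = ρ(h) = b, ρ(π(c)) = ρ(b) = g, ρ(π(d)) = ρ(e) = d, ρ(π(e)) = ρ(d) = e, ρ(π(f)) = ρ(c) = f, ρ(π(g)) = ρ(g) = h, ρ(π(h)) = ρ(a) = a.
Hence πρ = [c b g d e f h a].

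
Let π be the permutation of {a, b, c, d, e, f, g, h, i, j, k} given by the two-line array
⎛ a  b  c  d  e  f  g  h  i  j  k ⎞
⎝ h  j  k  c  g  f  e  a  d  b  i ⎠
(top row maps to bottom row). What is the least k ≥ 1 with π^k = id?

The disjoint-cycle form of π has cycle lengths 4, 2, 2, 2, 1.
The order is lcm(4, 2, 2, 2) = 4.

4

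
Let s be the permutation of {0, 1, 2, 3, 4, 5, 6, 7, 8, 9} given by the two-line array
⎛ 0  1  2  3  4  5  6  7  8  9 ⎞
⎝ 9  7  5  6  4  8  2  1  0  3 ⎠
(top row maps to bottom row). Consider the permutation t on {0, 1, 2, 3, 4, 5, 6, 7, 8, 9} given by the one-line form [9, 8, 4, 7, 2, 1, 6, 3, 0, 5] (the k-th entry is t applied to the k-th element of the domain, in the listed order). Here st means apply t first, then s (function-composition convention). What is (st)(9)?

First apply t: t(9) = 5, then s(5) = 8. Thus (st)(9) = 8.

8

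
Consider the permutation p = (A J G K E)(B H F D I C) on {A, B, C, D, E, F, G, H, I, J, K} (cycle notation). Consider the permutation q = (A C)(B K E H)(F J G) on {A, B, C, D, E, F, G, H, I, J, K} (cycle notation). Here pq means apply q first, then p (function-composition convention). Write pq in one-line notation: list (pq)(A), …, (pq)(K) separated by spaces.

B E J I F G D H C K A

(pq)(x) = p(q(x)). Computing each image: p(q(A)) = p(C) = B, p(q(B)) = p(K) = E, p(q(C)) = p(A) = J, p(q(D)) = p(D) = I, p(q(E)) = p(H) = F, p(q(F)) = p(J) = G, p(q(G)) = p(F) = D, p(q(H)) = p(B) = H, p(q(I)) = p(I) = C, p(q(J)) = p(G) = K, p(q(K)) = p(E) = A.
Hence pq = [B E J I F G D H C K A].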